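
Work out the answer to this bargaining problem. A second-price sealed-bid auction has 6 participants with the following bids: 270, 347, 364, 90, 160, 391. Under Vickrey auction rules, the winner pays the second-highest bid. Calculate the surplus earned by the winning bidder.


Step 1: Sort bids in descending order: 391, 364, 347, 270, 160, 90
Step 2: The winning bid is the highest: 391
Step 3: The payment equals the second-highest bid: 364
Step 4: Surplus = winner's bid - payment = 391 - 364 = 27

27


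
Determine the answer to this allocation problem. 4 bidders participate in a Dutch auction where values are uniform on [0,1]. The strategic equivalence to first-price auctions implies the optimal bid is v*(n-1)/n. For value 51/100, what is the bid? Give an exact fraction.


Step 1: Dutch auctions are strategically equivalent to first-price auctions
Step 2: The equilibrium bid is b(v) = v*(n-1)/n
Step 3: b = 51/100 * 3/4
Step 4: b = 153/400

153/400


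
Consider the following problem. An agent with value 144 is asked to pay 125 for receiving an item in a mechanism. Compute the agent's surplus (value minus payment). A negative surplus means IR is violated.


Step 1: Surplus = value - payment = 144 - 125 = 19
Step 2: IR is satisfied (surplus >= 0)

19


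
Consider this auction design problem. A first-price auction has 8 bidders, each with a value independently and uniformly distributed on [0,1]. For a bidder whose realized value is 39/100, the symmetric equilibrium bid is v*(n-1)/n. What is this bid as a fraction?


Step 1: The symmetric BNE bidding function is b(v) = v * (n-1) / n
Step 2: Substitute v = 39/100 and n = 8
Step 3: b = 39/100 * 7/8
Step 4: b = 273/800

273/800


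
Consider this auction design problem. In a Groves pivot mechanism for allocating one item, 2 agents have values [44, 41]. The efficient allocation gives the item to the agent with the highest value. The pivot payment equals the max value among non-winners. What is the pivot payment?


Step 1: The efficient winner is agent 0 with value 44
Step 2: Other agents' values: [41]
Step 3: Pivot payment = max(others) = 41
Step 4: The winner pays 41

41


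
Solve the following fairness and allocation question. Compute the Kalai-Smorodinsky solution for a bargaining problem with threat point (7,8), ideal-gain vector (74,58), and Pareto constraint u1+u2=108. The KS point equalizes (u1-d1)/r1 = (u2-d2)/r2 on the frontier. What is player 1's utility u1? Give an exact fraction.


Step 1: At the KS point, (u1-d1)/r1 = (u2-d2)/r2 = t and u1+u2 = 108
Step 2: u1 = d1 + r1*t and u2 = d2 + r2*t, so (d1 + r1*t) + (d2 + r2*t) = 108
Step 3: t = (108 - 7 - 8)/(74 + 58) = 93/132 = 31/44
Step 4: u1 = d1 + r1*t = 7 + 74 * 31/44 = 1301/22
Step 5: (Check: u2 = d2 + r2*t = 1075/22; u1+u2 = 1301/22 + 1075/22 = 108, on the frontier.)

1301/22


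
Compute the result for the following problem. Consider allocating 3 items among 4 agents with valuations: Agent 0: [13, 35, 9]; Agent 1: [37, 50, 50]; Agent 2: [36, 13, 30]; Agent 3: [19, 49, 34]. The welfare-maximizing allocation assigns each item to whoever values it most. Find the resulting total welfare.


Step 1: For each item, find the maximum value among all agents.
Step 2: Item 0 -> Agent 1 (value 37)
Step 3: Item 1 -> Agent 1 (value 50)
Step 4: Item 2 -> Agent 1 (value 50)
Step 5: Total welfare = 37 + 50 + 50 = 137

137


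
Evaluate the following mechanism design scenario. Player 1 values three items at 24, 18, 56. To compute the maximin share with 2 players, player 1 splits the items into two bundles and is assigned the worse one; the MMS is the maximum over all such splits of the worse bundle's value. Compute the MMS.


Step 1: Item values = 24, 18, 56
Step 2: Enumerate all 2-bundle partitions and take the smaller bundle:
  Partition 1: {24} vs {18,56} -> bundles 24, 74; min = 24
  Partition 2: {18} vs {24,56} -> bundles 18, 80; min = 18
  Partition 3: {56} vs {24,18} -> bundles 56, 42; min = 42
Step 3: MMS = max(24, 18, 42) = 42

42


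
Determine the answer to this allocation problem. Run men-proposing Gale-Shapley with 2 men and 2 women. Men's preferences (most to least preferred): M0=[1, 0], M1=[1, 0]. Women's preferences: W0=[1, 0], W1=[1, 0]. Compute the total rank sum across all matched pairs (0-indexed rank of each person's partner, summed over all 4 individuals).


Step 1: Run Gale-Shapley (men propose, women hold best offer):
  M0 proposes to W1; she accepts
  M1 proposes to W1; she switches from M0
  M0 proposes to W0; she accepts
Step 2: Final matching: W0-M0, W1-M1
Step 3: 0-indexed ranks (man's rank of his match, then woman's): 1 + 1 + 0 + 0
Step 4: Total rank sum = 2

2


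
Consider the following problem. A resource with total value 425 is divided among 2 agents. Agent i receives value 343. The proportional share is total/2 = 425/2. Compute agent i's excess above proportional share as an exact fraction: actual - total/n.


Step 1: Proportional share = 425/2
Step 2: Agent's actual allocation = 343
Step 3: Excess = 343 - 425/2 = 261/2

261/2


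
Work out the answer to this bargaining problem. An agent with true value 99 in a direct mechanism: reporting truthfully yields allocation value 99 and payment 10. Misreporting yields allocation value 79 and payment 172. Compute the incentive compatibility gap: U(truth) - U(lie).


Step 1: U(truth) = value - payment = 99 - 10 = 89
Step 2: U(lie) = allocation - payment = 79 - 172 = -93
Step 3: IC gap = 89 - (-93) = 182

182


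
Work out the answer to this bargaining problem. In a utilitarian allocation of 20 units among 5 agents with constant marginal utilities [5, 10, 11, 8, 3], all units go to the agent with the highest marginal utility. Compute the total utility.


Step 1: The marginal utilities are [5, 10, 11, 8, 3]
Step 2: The highest marginal utility is 11
Step 3: All 20 units go to that agent
Step 4: Total utility = 11 * 20 = 220

220


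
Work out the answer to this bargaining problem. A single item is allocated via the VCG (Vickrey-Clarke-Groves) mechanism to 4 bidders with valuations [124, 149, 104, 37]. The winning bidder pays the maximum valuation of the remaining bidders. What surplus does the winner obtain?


Step 1: The winner is the agent with the highest value: agent 1 with value 149
Step 2: Values of other agents: [124, 104, 37]
Step 3: VCG payment = max of others' values = 124
Step 4: Surplus = 149 - 124 = 25

25


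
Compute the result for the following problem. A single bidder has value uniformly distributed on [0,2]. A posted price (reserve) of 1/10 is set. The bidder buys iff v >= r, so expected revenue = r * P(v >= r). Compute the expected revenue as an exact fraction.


Step 1: Posted price r = 1/10, value support [0,2]
Step 2: P(v >= r) = (2 - 1/10)/2 = 19/20
Step 3: Expected revenue = r * P(v >= r) = 1/10 * 19/20
Step 4: Revenue = 19/200

19/200


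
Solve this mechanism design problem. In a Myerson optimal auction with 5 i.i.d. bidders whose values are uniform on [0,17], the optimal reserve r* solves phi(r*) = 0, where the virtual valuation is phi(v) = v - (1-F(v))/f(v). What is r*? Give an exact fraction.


Step 1: For U[0,17], F(v) = v/17 and f(v) = 1/17
Step 2: phi(v) = v - (1 - v/17)/(1/17) = v - (17 - v) = 2v - 17
Step 3: Set phi(r*) = 0: 2r* - 17 = 0
Step 4: r* = 17/2 (the number of bidders n = 5 does not enter)

17/2


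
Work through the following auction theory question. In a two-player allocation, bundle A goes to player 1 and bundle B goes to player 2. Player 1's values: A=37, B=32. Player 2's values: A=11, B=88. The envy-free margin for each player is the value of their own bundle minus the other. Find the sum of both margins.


Step 1: Player 1's margin = v1(A) - v1(B) = 37 - 32 = 5
Step 2: Player 2's margin = v2(B) - v2(A) = 88 - 11 = 77
Step 3: Total margin = 5 + 77 = 82

82


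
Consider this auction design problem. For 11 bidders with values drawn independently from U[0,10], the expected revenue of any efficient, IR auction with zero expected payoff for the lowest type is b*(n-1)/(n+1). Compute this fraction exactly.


Step 1: By Revenue Equivalence, expected revenue = b*(n-1)/(n+1)
Step 2: Substituting n = 11, b = 10
Step 3: Revenue = 10*(11-1)/(11+1) = 10*10/12
Step 4: Revenue = 100/12 = 25/3

25/3


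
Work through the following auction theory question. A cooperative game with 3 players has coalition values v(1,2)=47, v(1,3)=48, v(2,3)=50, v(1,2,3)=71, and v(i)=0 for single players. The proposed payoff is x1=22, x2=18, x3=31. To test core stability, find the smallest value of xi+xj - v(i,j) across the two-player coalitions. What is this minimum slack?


Step 1: Slack for coalition (1,2): x1+x2 - v12 = 40 - 47 = -7
Step 2: Slack for coalition (1,3): x1+x3 - v13 = 53 - 48 = 5
Step 3: Slack for coalition (2,3): x2+x3 - v23 = 49 - 50 = -1
Step 4: Minimum slack = min(-7, 5, -1) = -7, attained by (1,2); coalition (1,2) can block (slack < 0), so the allocation is not in the core

-7


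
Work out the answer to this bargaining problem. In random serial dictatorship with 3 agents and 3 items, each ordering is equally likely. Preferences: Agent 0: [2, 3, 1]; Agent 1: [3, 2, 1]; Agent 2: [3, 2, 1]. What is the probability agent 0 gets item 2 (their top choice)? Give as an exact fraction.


Step 1: Agent 0 wants item 2
Step 2: There are 6 possible orderings of agents
Step 3: In 4 orderings, agent 0 gets item 2
Step 4: Probability = 4/6 = 2/3

2/3


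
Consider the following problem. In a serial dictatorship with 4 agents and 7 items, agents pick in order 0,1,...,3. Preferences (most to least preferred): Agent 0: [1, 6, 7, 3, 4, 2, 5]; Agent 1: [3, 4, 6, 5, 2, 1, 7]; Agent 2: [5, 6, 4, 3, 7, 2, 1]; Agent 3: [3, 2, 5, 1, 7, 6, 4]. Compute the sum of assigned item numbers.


Step 1: Agent 0 picks item 1
Step 2: Agent 1 picks item 3
Step 3: Agent 2 picks item 5
Step 4: Agent 3 picks item 2
Step 5: Sum = 1 + 3 + 5 + 2 = 11

11


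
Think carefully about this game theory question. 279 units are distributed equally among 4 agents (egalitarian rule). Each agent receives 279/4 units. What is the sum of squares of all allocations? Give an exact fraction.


Step 1: Each agent's share = 279/4
Step 2: Square of each share = (279/4)^2 = 77841/16
Step 3: Sum of squares = 4 * 77841/16 = 77841/4

77841/4


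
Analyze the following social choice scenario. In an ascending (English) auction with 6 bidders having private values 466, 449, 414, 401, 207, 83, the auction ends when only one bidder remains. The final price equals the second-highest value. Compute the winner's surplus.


Step 1: Identify the highest value: 466
Step 2: Identify the second-highest value: 449
Step 3: The final price = second-highest value = 449
Step 4: Surplus = 466 - 449 = 17

17


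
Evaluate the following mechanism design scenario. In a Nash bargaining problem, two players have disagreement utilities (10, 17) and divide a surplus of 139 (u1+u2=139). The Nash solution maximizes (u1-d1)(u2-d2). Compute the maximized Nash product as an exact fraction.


Step 1: The Nash solution splits surplus symmetrically above the disagreement point
Step 2: u1 = (total + d1 - d2)/2 = (139 + 10 - 17)/2 = 66
Step 3: u2 = (total - d1 + d2)/2 = (139 - 10 + 17)/2 = 73
Step 4: Nash product = (66 - 10) * (73 - 17)
Step 5: = 56 * 56 = 3136

3136


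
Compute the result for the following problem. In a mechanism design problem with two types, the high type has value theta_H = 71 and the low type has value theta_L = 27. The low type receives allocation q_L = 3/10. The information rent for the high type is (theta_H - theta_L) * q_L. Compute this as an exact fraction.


Step 1: theta_H - theta_L = 71 - 27 = 44
Step 2: Information rent = (theta_H - theta_L) * q_L
Step 3: = 44 * 3/10
Step 4: = 66/5

66/5


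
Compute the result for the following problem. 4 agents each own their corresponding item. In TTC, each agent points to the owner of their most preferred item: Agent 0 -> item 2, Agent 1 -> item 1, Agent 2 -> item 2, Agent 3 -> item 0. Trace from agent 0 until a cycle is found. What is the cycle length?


Step 1: Trace the pointer graph from agent 0: 0 -> 2 -> 2
Step 2: A cycle is detected when we revisit agent 2
Step 3: The cycle is: 2 -> 2
Step 4: Cycle length = 1

1


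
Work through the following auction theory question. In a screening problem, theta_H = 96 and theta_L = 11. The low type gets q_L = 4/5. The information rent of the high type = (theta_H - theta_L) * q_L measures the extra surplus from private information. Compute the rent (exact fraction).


Step 1: theta_H - theta_L = 96 - 11 = 85
Step 2: Information rent = (theta_H - theta_L) * q_L
Step 3: = 85 * 4/5
Step 4: = 68

68


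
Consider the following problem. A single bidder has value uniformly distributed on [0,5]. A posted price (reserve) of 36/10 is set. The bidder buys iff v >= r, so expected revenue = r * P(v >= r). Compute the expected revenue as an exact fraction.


Step 1: Posted price r = 18/5, value support [0,5]
Step 2: P(v >= r) = (5 - 18/5)/5 = 7/25
Step 3: Expected revenue = r * P(v >= r) = 18/5 * 7/25
Step 4: Revenue = 126/125

126/125


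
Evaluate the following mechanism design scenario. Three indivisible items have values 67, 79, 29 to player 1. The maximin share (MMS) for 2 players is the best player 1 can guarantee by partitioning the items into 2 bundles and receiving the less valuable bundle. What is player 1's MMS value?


Step 1: Item values = 67, 79, 29
Step 2: Enumerate all 2-bundle partitions and take the smaller bundle:
  Partition 1: {67} vs {79,29} -> bundles 67, 108; min = 67
  Partition 2: {79} vs {67,29} -> bundles 79, 96; min = 79
  Partition 3: {29} vs {67,79} -> bundles 29, 146; min = 29
Step 3: MMS = max(67, 79, 29) = 79

79


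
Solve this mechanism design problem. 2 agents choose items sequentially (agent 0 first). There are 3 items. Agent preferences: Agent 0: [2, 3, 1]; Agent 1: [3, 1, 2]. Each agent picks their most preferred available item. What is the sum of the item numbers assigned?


Step 1: Agent 0 picks item 2
Step 2: Agent 1 picks item 3
Step 3: Sum = 2 + 3 = 5

5


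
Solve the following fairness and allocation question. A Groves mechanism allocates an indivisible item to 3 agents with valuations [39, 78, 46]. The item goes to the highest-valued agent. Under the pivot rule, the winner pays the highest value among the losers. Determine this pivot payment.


Step 1: The efficient winner is agent 1 with value 78
Step 2: Other agents' values: [39, 46]
Step 3: Pivot payment = max(others) = 46
Step 4: The winner pays 46

46


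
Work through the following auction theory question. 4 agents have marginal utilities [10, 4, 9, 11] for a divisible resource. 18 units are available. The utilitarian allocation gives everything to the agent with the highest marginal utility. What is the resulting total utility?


Step 1: The marginal utilities are [10, 4, 9, 11]
Step 2: The highest marginal utility is 11
Step 3: All 18 units go to that agent
Step 4: Total utility = 11 * 18 = 198

198


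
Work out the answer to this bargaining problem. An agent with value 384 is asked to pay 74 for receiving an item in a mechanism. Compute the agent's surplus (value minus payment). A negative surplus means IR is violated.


Step 1: Surplus = value - payment = 384 - 74 = 310
Step 2: IR is satisfied (surplus >= 0)

310


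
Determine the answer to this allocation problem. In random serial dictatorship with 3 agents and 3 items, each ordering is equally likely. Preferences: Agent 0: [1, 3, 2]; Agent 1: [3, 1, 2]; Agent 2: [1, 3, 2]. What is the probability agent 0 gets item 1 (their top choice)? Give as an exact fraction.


Step 1: Agent 0 wants item 1
Step 2: There are 6 possible orderings of agents
Step 3: In 3 orderings, agent 0 gets item 1
Step 4: Probability = 3/6 = 1/2

1/2


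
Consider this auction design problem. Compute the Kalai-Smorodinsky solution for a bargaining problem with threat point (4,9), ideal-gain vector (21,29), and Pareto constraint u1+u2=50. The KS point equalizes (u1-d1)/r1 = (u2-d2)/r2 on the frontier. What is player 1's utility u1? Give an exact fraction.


Step 1: At the KS point, (u1-d1)/r1 = (u2-d2)/r2 = t and u1+u2 = 50
Step 2: u1 = d1 + r1*t and u2 = d2 + r2*t, so (d1 + r1*t) + (d2 + r2*t) = 50
Step 3: t = (50 - 4 - 9)/(21 + 29) = 37/50
Step 4: u1 = d1 + r1*t = 4 + 21 * 37/50 = 977/50
Step 5: (Check: u2 = d2 + r2*t = 1523/50; u1+u2 = 977/50 + 1523/50 = 50, on the frontier.)

977/50


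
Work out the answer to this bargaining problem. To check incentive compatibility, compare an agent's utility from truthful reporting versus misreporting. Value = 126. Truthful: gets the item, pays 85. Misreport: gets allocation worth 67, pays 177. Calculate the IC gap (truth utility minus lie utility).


Step 1: U(truth) = value - payment = 126 - 85 = 41
Step 2: U(lie) = allocation - payment = 67 - 177 = -110
Step 3: IC gap = 41 - (-110) = 151

151


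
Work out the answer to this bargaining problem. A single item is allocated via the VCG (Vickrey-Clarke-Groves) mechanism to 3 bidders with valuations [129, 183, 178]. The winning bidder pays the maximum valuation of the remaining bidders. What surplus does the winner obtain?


Step 1: The winner is the agent with the highest value: agent 1 with value 183
Step 2: Values of other agents: [129, 178]
Step 3: VCG payment = max of others' values = 178
Step 4: Surplus = 183 - 178 = 5

5


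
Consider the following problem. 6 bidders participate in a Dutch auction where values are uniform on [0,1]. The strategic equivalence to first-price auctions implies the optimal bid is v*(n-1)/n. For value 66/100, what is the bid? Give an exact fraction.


Step 1: Dutch auctions are strategically equivalent to first-price auctions
Step 2: The equilibrium bid is b(v) = v*(n-1)/n
Step 3: b = 33/50 * 5/6
Step 4: b = 11/20

11/20


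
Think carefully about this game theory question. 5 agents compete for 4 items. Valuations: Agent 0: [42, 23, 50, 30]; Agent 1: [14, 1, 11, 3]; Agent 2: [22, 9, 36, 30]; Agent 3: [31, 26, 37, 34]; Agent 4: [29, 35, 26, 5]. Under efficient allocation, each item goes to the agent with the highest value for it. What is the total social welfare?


Step 1: For each item, find the maximum value among all agents.
Step 2: Item 0 -> Agent 0 (value 42)
Step 3: Item 1 -> Agent 4 (value 35)
Step 4: Item 2 -> Agent 0 (value 50)
Step 5: Item 3 -> Agent 3 (value 34)
Step 6: Total welfare = 42 + 35 + 50 + 34 = 161

161


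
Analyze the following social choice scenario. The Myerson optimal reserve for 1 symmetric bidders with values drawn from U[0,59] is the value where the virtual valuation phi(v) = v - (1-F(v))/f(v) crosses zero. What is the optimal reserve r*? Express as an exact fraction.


Step 1: For U[0,59], F(v) = v/59 and f(v) = 1/59
Step 2: phi(v) = v - (1 - v/59)/(1/59) = v - (59 - v) = 2v - 59
Step 3: Set phi(r*) = 0: 2r* - 59 = 0
Step 4: r* = 59/2 (the number of bidders n = 1 does not enter)

59/2


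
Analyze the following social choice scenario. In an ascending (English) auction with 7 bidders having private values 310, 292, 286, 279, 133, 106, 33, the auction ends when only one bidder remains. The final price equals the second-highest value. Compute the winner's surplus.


Step 1: Identify the highest value: 310
Step 2: Identify the second-highest value: 292
Step 3: The final price = second-highest value = 292
Step 4: Surplus = 310 - 292 = 18

18


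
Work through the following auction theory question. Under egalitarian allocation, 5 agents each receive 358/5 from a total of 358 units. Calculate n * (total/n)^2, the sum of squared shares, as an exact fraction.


Step 1: Each agent's share = 358/5
Step 2: Square of each share = (358/5)^2 = 128164/25
Step 3: Sum of squares = 5 * 128164/25 = 128164/5

128164/5


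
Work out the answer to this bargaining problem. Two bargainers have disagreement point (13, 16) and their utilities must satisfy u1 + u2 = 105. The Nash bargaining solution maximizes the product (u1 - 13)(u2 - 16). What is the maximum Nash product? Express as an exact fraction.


Step 1: The Nash solution splits surplus symmetrically above the disagreement point
Step 2: u1 = (total + d1 - d2)/2 = (105 + 13 - 16)/2 = 51
Step 3: u2 = (total - d1 + d2)/2 = (105 - 13 + 16)/2 = 54
Step 4: Nash product = (51 - 13) * (54 - 16)
Step 5: = 38 * 38 = 1444

1444


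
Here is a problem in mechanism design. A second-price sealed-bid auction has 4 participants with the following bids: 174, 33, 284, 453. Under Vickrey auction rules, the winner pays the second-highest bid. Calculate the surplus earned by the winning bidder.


Step 1: Sort bids in descending order: 453, 284, 174, 33
Step 2: The winning bid is the highest: 453
Step 3: The payment equals the second-highest bid: 284
Step 4: Surplus = winner's bid - payment = 453 - 284 = 169

169


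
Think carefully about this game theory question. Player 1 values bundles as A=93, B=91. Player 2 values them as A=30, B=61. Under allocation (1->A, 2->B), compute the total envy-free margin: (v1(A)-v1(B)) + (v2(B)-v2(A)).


Step 1: Player 1's margin = v1(A) - v1(B) = 93 - 91 = 2
Step 2: Player 2's margin = v2(B) - v2(A) = 61 - 30 = 31
Step 3: Total margin = 2 + 31 = 33

33


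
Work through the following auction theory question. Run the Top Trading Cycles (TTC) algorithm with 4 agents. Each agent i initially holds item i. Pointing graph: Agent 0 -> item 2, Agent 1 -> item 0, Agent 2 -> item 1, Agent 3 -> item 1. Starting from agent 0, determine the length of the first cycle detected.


Step 1: Trace the pointer graph from agent 0: 0 -> 2 -> 1 -> 0
Step 2: A cycle is detected when we revisit agent 0
Step 3: The cycle is: 0 -> 2 -> 1 -> 0
Step 4: Cycle length = 3

3


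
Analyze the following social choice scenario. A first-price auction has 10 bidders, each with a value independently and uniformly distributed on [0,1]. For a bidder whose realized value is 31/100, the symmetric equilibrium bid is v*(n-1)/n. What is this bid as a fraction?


Step 1: The symmetric BNE bidding function is b(v) = v * (n-1) / n
Step 2: Substitute v = 31/100 and n = 10
Step 3: b = 31/100 * 9/10
Step 4: b = 279/1000

279/1000


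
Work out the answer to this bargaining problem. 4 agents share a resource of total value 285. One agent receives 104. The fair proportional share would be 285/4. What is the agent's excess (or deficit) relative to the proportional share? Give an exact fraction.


Step 1: Proportional share = 285/4
Step 2: Agent's actual allocation = 104
Step 3: Excess = 104 - 285/4 = 131/4

131/4


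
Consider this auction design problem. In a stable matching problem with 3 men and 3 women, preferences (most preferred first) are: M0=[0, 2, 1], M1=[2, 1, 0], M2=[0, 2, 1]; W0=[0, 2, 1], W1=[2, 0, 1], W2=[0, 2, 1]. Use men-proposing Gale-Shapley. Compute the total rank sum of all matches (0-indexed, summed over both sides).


Step 1: Run Gale-Shapley (men propose, women hold best offer):
  M0 proposes to W0; she accepts
  M1 proposes to W2; she accepts
  M2 proposes to W0; rejected
  M2 proposes to W2; she switches from M1
  M1 proposes to W1; she accepts
Step 2: Final matching: W0-M0, W1-M1, W2-M2
Step 3: 0-indexed ranks (man's rank of his match, then woman's): 0 + 0 + 1 + 2 + 1 + 1
Step 4: Total rank sum = 5

5


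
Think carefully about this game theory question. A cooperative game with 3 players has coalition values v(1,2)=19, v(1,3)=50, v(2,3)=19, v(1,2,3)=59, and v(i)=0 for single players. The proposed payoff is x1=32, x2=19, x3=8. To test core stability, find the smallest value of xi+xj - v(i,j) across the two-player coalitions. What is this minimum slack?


Step 1: Slack for coalition (1,2): x1+x2 - v12 = 51 - 19 = 32
Step 2: Slack for coalition (1,3): x1+x3 - v13 = 40 - 50 = -10
Step 3: Slack for coalition (2,3): x2+x3 - v23 = 27 - 19 = 8
Step 4: Minimum slack = min(32, -10, 8) = -10, attained by (1,3); coalition (1,3) can block (slack < 0), so the allocation is not in the core

-10


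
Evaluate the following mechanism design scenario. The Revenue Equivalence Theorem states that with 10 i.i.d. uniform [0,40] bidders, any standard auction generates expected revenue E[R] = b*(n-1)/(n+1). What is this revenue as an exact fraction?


Step 1: By Revenue Equivalence, expected revenue = b*(n-1)/(n+1)
Step 2: Substituting n = 10, b = 40
Step 3: Revenue = 40*(10-1)/(10+1) = 40*9/11
Step 4: Revenue = 360/11

360/11


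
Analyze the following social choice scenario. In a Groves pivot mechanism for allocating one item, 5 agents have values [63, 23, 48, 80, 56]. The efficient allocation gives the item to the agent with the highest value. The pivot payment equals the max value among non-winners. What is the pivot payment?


Step 1: The efficient winner is agent 3 with value 80
Step 2: Other agents' values: [63, 23, 48, 56]
Step 3: Pivot payment = max(others) = 63
Step 4: The winner pays 63

63


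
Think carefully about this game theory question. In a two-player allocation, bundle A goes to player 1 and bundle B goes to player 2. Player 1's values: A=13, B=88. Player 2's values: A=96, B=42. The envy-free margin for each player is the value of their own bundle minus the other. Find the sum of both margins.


Step 1: Player 1's margin = v1(A) - v1(B) = 13 - 88 = -75
Step 2: Player 2's margin = v2(B) - v2(A) = 42 - 96 = -54
Step 3: Total margin = -75 + -54 = -129

-129


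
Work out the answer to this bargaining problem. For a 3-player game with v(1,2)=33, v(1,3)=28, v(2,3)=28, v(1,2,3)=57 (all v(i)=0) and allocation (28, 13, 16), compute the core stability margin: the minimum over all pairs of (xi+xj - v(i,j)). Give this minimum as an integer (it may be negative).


Step 1: Slack for coalition (1,2): x1+x2 - v12 = 41 - 33 = 8
Step 2: Slack for coalition (1,3): x1+x3 - v13 = 44 - 28 = 16
Step 3: Slack for coalition (2,3): x2+x3 - v23 = 29 - 28 = 1
Step 4: Minimum slack = min(8, 16, 1) = 1, attained by (2,3); no pair can gain by deviating, so the allocation is in the core

1


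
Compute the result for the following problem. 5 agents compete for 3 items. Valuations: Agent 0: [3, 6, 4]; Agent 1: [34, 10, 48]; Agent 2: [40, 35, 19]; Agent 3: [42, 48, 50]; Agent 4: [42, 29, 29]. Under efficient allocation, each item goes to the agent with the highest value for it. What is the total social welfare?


Step 1: For each item, find the maximum value among all agents.
Step 2: Item 0 -> Agent 3 (value 42)
Step 3: Item 1 -> Agent 3 (value 48)
Step 4: Item 2 -> Agent 3 (value 50)
Step 5: Total welfare = 42 + 48 + 50 = 140

140


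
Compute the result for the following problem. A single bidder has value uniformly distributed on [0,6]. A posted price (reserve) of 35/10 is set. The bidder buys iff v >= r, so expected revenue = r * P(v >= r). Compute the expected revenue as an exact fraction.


Step 1: Posted price r = 7/2, value support [0,6]
Step 2: P(v >= r) = (6 - 7/2)/6 = 5/12
Step 3: Expected revenue = r * P(v >= r) = 7/2 * 5/12
Step 4: Revenue = 35/24

35/24


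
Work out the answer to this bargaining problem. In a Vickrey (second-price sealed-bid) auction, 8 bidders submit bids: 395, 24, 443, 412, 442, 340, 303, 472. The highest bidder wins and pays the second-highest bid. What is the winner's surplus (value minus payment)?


Step 1: Sort bids in descending order: 472, 443, 442, 412, 395, 340, 303, 24
Step 2: The winning bid is the highest: 472
Step 3: The payment equals the second-highest bid: 443
Step 4: Surplus = winner's bid - payment = 472 - 443 = 29

29


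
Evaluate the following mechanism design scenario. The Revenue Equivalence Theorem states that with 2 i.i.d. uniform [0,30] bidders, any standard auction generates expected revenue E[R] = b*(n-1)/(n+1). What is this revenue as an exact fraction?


Step 1: By Revenue Equivalence, expected revenue = b*(n-1)/(n+1)
Step 2: Substituting n = 2, b = 30
Step 3: Revenue = 30*(2-1)/(2+1) = 30*1/3
Step 4: Revenue = 30/3 = 10

10


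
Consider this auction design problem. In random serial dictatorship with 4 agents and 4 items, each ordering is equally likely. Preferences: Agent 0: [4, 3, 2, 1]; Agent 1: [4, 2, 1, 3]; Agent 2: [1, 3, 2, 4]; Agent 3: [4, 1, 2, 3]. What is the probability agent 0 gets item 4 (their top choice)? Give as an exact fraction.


Step 1: Agent 0 wants item 4
Step 2: There are 24 possible orderings of agents
Step 3: In 8 orderings, agent 0 gets item 4
Step 4: Probability = 8/24 = 1/3

1/3


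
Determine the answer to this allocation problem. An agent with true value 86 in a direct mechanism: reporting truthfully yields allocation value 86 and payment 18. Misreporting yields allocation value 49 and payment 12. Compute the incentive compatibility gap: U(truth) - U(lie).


Step 1: U(truth) = value - payment = 86 - 18 = 68
Step 2: U(lie) = allocation - payment = 49 - 12 = 37
Step 3: IC gap = 68 - 37 = 31

31


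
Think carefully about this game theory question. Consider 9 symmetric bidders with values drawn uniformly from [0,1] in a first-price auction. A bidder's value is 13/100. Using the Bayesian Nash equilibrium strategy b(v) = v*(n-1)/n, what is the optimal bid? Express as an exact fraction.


Step 1: The symmetric BNE bidding function is b(v) = v * (n-1) / n
Step 2: Substitute v = 13/100 and n = 9
Step 3: b = 13/100 * 8/9
Step 4: b = 26/225

26/225


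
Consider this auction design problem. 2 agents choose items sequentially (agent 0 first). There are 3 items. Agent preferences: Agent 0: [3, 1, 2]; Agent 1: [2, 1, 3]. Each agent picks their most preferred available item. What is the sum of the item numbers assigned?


Step 1: Agent 0 picks item 3
Step 2: Agent 1 picks item 2
Step 3: Sum = 3 + 2 = 5

5


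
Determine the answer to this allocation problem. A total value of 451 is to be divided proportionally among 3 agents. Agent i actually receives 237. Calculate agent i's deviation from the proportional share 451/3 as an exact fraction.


Step 1: Proportional share = 451/3
Step 2: Agent's actual allocation = 237
Step 3: Excess = 237 - 451/3 = 260/3

260/3


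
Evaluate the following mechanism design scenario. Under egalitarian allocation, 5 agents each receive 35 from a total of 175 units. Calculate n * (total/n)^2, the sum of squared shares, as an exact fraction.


Step 1: Each agent's share = 175/5 = 35
Step 2: Square of each share = (35)^2 = 1225
Step 3: Sum of squares = 5 * 1225 = 6125

6125


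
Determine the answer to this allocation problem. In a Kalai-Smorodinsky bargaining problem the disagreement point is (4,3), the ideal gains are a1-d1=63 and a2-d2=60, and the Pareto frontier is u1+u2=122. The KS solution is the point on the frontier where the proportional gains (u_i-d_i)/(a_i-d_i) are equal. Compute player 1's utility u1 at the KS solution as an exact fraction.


Step 1: At the KS point, (u1-d1)/r1 = (u2-d2)/r2 = t and u1+u2 = 122
Step 2: u1 = d1 + r1*t and u2 = d2 + r2*t, so (d1 + r1*t) + (d2 + r2*t) = 122
Step 3: t = (122 - 4 - 3)/(63 + 60) = 115/123
Step 4: u1 = d1 + r1*t = 4 + 63 * 115/123 = 2579/41
Step 5: (Check: u2 = d2 + r2*t = 2423/41; u1+u2 = 2579/41 + 2423/41 = 122, on the frontier.)

2579/41


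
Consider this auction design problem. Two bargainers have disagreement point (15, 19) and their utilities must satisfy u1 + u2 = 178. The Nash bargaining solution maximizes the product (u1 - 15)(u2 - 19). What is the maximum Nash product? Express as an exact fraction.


Step 1: The Nash solution splits surplus symmetrically above the disagreement point
Step 2: u1 = (total + d1 - d2)/2 = (178 + 15 - 19)/2 = 87
Step 3: u2 = (total - d1 + d2)/2 = (178 - 15 + 19)/2 = 91
Step 4: Nash product = (87 - 15) * (91 - 19)
Step 5: = 72 * 72 = 5184

5184


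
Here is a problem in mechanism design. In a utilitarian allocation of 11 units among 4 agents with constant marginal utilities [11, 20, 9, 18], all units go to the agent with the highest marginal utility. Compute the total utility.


Step 1: The marginal utilities are [11, 20, 9, 18]
Step 2: The highest marginal utility is 20
Step 3: All 11 units go to that agent
Step 4: Total utility = 20 * 11 = 220

220


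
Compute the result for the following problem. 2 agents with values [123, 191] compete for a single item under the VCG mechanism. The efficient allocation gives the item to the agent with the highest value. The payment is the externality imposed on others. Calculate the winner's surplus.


Step 1: The winner is the agent with the highest value: agent 1 with value 191
Step 2: Values of other agents: [123]
Step 3: VCG payment = max of others' values = 123
Step 4: Surplus = 191 - 123 = 68

68


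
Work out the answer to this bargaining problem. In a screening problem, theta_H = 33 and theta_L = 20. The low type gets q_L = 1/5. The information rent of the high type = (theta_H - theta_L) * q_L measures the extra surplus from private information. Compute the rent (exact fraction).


Step 1: theta_H - theta_L = 33 - 20 = 13
Step 2: Information rent = (theta_H - theta_L) * q_L
Step 3: = 13 * 1/5
Step 4: = 13/5

13/5


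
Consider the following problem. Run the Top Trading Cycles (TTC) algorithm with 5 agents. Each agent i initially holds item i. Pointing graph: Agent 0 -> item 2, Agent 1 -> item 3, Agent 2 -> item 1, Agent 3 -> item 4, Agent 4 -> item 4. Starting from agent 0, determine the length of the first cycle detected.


Step 1: Trace the pointer graph from agent 0: 0 -> 2 -> 1 -> 3 -> 4 -> 4
Step 2: A cycle is detected when we revisit agent 4
Step 3: The cycle is: 4 -> 4
Step 4: Cycle length = 1

1


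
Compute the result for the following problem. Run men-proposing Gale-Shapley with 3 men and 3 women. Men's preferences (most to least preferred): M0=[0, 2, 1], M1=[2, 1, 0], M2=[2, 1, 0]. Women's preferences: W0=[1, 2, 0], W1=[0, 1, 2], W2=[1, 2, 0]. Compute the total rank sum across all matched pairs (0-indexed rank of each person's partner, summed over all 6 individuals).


Step 1: Run Gale-Shapley (men propose, women hold best offer):
  M0 proposes to W0; she accepts
  M1 proposes to W2; she accepts
  M2 proposes to W2; rejected
  M2 proposes to W1; she accepts
Step 2: Final matching: W0-M0, W1-M2, W2-M1
Step 3: 0-indexed ranks (man's rank of his match, then woman's): 0 + 2 + 1 + 2 + 0 + 0
Step 4: Total rank sum = 5

5


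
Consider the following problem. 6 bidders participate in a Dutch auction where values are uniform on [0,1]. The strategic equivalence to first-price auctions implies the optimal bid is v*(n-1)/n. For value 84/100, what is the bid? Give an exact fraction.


Step 1: Dutch auctions are strategically equivalent to first-price auctions
Step 2: The equilibrium bid is b(v) = v*(n-1)/n
Step 3: b = 21/25 * 5/6
Step 4: b = 7/10

7/10


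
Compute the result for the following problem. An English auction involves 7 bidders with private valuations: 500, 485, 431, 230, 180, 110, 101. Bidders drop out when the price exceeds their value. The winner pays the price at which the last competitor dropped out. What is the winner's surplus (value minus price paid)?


Step 1: Identify the highest value: 500
Step 2: Identify the second-highest value: 485
Step 3: The final price = second-highest value = 485
Step 4: Surplus = 500 - 485 = 15

15


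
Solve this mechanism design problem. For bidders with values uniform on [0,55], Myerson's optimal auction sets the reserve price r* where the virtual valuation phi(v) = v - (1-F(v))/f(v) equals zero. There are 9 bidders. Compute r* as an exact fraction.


Step 1: For U[0,55], F(v) = v/55 and f(v) = 1/55
Step 2: phi(v) = v - (1 - v/55)/(1/55) = v - (55 - v) = 2v - 55
Step 3: Set phi(r*) = 0: 2r* - 55 = 0
Step 4: r* = 55/2 (the number of bidders n = 9 does not enter)

55/2


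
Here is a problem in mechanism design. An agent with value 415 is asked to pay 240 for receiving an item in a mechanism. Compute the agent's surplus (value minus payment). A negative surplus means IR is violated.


Step 1: Surplus = value - payment = 415 - 240 = 175
Step 2: IR is satisfied (surplus >= 0)

175


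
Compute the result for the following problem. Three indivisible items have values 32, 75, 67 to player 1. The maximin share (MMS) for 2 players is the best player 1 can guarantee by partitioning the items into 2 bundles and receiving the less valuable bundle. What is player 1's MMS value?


Step 1: Item values = 32, 75, 67
Step 2: Enumerate all 2-bundle partitions and take the smaller bundle:
  Partition 1: {32} vs {75,67} -> bundles 32, 142; min = 32
  Partition 2: {75} vs {32,67} -> bundles 75, 99; min = 75
  Partition 3: {67} vs {32,75} -> bundles 67, 107; min = 67
Step 3: MMS = max(32, 75, 67) = 75

75


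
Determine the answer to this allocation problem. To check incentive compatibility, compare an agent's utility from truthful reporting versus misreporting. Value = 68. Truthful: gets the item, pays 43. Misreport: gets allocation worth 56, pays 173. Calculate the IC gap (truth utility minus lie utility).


Step 1: U(truth) = value - payment = 68 - 43 = 25
Step 2: U(lie) = allocation - payment = 56 - 173 = -117
Step 3: IC gap = 25 - (-117) = 142

142


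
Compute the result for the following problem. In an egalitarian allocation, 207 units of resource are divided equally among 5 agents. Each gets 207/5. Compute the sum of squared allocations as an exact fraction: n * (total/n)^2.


Step 1: Each agent's share = 207/5
Step 2: Square of each share = (207/5)^2 = 42849/25
Step 3: Sum of squares = 5 * 42849/25 = 42849/5

42849/5


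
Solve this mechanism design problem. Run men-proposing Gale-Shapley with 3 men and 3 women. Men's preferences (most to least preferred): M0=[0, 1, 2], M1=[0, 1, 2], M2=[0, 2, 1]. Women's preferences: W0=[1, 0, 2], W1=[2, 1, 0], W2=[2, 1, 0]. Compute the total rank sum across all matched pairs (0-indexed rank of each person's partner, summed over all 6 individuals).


Step 1: Run Gale-Shapley (men propose, women hold best offer):
  M0 proposes to W0; she accepts
  M1 proposes to W0; she switches from M0
  M2 proposes to W0; rejected
  M2 proposes to W2; she accepts
  M0 proposes to W1; she accepts
Step 2: Final matching: W0-M1, W1-M0, W2-M2
Step 3: 0-indexed ranks (man's rank of his match, then woman's): 0 + 0 + 1 + 2 + 1 + 0
Step 4: Total rank sum = 4

4


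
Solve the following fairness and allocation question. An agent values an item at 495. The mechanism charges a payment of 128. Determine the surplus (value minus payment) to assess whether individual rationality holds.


Step 1: Surplus = value - payment = 495 - 128 = 367
Step 2: IR is satisfied (surplus >= 0)

367


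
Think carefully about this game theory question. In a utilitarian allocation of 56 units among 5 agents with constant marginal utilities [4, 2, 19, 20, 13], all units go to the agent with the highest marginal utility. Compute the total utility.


Step 1: The marginal utilities are [4, 2, 19, 20, 13]
Step 2: The highest marginal utility is 20
Step 3: All 56 units go to that agent
Step 4: Total utility = 20 * 56 = 1120

1120


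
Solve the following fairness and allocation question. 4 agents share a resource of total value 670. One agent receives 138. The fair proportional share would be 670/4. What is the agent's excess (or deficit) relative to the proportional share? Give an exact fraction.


Step 1: Proportional share = 670/4 = 335/2
Step 2: Agent's actual allocation = 138
Step 3: Excess = 138 - 335/2 = -59/2

-59/2


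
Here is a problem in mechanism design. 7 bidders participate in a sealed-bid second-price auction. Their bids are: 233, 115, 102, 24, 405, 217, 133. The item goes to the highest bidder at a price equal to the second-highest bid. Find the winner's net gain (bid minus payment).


Step 1: Sort bids in descending order: 405, 233, 217, 133, 115, 102, 24
Step 2: The winning bid is the highest: 405
Step 3: The payment equals the second-highest bid: 233
Step 4: Surplus = winner's bid - payment = 405 - 233 = 172

172


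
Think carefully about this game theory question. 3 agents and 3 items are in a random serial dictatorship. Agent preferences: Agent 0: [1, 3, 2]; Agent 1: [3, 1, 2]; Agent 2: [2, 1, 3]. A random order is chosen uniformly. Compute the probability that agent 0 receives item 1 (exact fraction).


Step 1: Agent 0 wants item 1
Step 2: There are 6 possible orderings of agents
Step 3: In 6 orderings, agent 0 gets item 1
Step 4: Probability = 6/6 = 1

1
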